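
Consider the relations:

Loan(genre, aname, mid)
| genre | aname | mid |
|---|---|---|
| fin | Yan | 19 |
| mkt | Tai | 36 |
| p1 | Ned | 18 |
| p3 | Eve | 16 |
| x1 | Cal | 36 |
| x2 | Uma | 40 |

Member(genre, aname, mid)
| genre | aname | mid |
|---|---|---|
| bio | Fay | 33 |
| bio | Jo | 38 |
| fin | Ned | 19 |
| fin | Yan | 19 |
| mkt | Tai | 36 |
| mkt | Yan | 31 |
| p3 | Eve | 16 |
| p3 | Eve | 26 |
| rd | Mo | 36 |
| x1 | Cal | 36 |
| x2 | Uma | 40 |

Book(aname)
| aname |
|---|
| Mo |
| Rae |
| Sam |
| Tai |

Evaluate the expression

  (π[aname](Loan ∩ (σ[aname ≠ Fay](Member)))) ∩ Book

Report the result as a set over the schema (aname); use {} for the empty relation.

{Tai}

Filtering on aname ≠ Fay leaves {(bio, Jo, 38), (fin, Ned, 19), (fin, Yan, 19), (mkt, Tai, 36), (mkt, Yan, 31), (p3, Eve, 16), (p3, Eve, 26), (rd, Mo, 36), (x1, Cal, 36), (x2, Uma, 40)}.
Taking the intersection: {(fin, Yan, 19), (mkt, Tai, 36), (p3, Eve, 16), (x1, Cal, 36), (x2, Uma, 40)}
Keep only column(s) aname: {Cal, Eve, Tai, Uma, Yan}
Taking the intersection: {Tai}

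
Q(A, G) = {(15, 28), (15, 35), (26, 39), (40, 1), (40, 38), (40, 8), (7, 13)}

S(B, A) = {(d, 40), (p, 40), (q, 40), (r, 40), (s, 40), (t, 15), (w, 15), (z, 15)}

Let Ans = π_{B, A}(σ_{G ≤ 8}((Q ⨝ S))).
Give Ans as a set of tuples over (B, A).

Natural join on A: {(15, 28, t), (15, 28, w), (15, 28, z), (15, 35, t), (15, 35, w), (15, 35, z), (40, 1, d), (40, 1, p), (40, 1, q), (40, 1, r), (40, 1, s), (40, 38, d), (40, 38, p), (40, 38, q), (40, 38, r), (40, 38, s), (40, 8, d), (40, 8, p), (40, 8, q), (40, 8, r), (40, 8, s)}
Selection G ≤ 8: {(40, 1, d), (40, 1, p), (40, 1, q), (40, 1, r), (40, 1, s), (40, 8, d), (40, 8, p), (40, 8, q), (40, 8, r), (40, 8, s)}
π[B, A]: project onto (B, A) (5 duplicate(s) eliminated) → {(d, 40), (p, 40), (q, 40), (r, 40), (s, 40)}

{(d, 40), (p, 40), (q, 40), (r, 40), (s, 40)}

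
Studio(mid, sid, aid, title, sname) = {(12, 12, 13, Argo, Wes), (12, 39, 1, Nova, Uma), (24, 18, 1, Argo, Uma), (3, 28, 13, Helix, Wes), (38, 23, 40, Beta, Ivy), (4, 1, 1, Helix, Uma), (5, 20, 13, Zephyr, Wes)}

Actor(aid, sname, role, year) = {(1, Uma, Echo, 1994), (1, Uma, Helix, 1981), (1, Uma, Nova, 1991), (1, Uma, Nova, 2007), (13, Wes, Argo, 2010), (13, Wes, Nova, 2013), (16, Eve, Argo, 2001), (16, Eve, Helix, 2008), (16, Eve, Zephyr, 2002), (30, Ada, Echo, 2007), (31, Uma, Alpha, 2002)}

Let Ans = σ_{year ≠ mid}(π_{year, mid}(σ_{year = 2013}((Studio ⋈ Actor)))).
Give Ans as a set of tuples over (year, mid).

{(2013, 12), (2013, 3), (2013, 5)}

Studio ⋈ Actor (natural join on aid, sname): {(12, 12, 13, Argo, Wes, Argo, 2010), (12, 12, 13, Argo, Wes, Nova, 2013), (12, 39, 1, Nova, Uma, Echo, 1994), (12, 39, 1, Nova, Uma, Helix, 1981), (12, 39, 1, Nova, Uma, Nova, 1991), (12, 39, 1, Nova, Uma, Nova, 2007), (24, 18, 1, Argo, Uma, Echo, 1994), (24, 18, 1, Argo, Uma, Helix, 1981), (24, 18, 1, Argo, Uma, Nova, 1991), (24, 18, 1, Argo, Uma, Nova, 2007), (3, 28, 13, Helix, Wes, Argo, 2010), (3, 28, 13, Helix, Wes, Nova, 2013), (4, 1, 1, Helix, Uma, Echo, 1994), (4, 1, 1, Helix, Uma, Helix, 1981), (4, 1, 1, Helix, Uma, Nova, 1991), (4, 1, 1, Helix, Uma, Nova, 2007), (5, 20, 13, Zephyr, Wes, Argo, 2010), (5, 20, 13, Zephyr, Wes, Nova, 2013)}
Filtering on year = 2013 leaves {(12, 12, 13, Argo, Wes, Nova, 2013), (3, 28, 13, Helix, Wes, Nova, 2013), (5, 20, 13, Zephyr, Wes, Nova, 2013)}.
Projecting to year, mid: {(2013, 12), (2013, 3), (2013, 5)}
Filtering on year ≠ mid leaves {(2013, 12), (2013, 3), (2013, 5)}.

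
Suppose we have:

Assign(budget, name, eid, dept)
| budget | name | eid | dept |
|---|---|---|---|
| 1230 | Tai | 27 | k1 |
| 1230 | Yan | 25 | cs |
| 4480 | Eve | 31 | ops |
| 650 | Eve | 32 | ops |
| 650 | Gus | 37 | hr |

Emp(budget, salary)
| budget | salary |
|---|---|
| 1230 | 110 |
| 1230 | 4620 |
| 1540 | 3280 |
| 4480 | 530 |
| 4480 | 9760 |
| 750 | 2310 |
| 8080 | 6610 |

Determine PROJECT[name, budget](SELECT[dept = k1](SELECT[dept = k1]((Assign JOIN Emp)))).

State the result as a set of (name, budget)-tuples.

Natural join on budget: {(1230, Tai, 27, k1, 110), (1230, Tai, 27, k1, 4620), (1230, Yan, 25, cs, 110), (1230, Yan, 25, cs, 4620), (4480, Eve, 31, ops, 530), (4480, Eve, 31, ops, 9760)}
Apply σ_{dept = k1}; surviving tuples: {(1230, Tai, 27, k1, 110), (1230, Tai, 27, k1, 4620)}
Apply σ_{dept = k1}; surviving tuples: {(1230, Tai, 27, k1, 110), (1230, Tai, 27, k1, 4620)}
Keep only column(s) name, budget (1 duplicate(s) eliminated): {(Tai, 1230)}

{(Tai, 1230)}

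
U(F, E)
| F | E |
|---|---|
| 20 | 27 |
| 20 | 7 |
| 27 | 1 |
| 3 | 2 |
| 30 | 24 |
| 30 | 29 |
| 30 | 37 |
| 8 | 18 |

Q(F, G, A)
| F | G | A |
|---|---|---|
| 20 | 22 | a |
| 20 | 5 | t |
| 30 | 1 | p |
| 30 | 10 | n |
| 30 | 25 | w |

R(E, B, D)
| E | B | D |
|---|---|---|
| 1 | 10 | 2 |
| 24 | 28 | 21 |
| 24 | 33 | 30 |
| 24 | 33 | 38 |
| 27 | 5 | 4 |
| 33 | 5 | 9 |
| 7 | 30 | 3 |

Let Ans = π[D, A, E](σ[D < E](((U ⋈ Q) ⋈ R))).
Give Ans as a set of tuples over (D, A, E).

{(21, n, 24), (21, p, 24), (21, w, 24), (3, a, 7), (3, t, 7), (4, a, 27), (4, t, 27)}

Joining U and Q on F yields {(20, 27, 22, a), (20, 27, 5, t), (20, 7, 22, a), (20, 7, 5, t), (30, 24, 1, p), (30, 24, 10, n), (30, 24, 25, w), (30, 29, 1, p), (30, 29, 10, n), (30, 29, 25, w), (30, 37, 1, p), (30, 37, 10, n), (30, 37, 25, w)}.
Joining (U ⋈ Q) and R on E yields {(20, 27, 22, a, 5, 4), (20, 27, 5, t, 5, 4), (20, 7, 22, a, 30, 3), (20, 7, 5, t, 30, 3), (30, 24, 1, p, 28, 21), (30, 24, 1, p, 33, 30), (30, 24, 1, p, 33, 38), (30, 24, 10, n, 28, 21), (30, 24, 10, n, 33, 30), (30, 24, 10, n, 33, 38), (30, 24, 25, w, 28, 21), (30, 24, 25, w, 33, 30), (30, 24, 25, w, 33, 38)}.
σ[D < E]: keep tuples satisfying D < E → {(20, 27, 22, a, 5, 4), (20, 27, 5, t, 5, 4), (20, 7, 22, a, 30, 3), (20, 7, 5, t, 30, 3), (30, 24, 1, p, 28, 21), (30, 24, 10, n, 28, 21), (30, 24, 25, w, 28, 21)}
Keep only column(s) D, A, E: {(21, n, 24), (21, p, 24), (21, w, 24), (3, a, 7), (3, t, 7), (4, a, 27), (4, t, 27)}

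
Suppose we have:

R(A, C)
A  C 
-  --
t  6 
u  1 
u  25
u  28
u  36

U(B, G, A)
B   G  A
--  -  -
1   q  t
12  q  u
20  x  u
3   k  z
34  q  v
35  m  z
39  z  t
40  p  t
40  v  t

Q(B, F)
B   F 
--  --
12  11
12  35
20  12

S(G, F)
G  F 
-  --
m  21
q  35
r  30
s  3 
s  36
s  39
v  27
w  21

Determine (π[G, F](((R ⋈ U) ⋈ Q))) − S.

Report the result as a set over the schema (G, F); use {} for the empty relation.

{(q, 11), (x, 12)}

Joining R and U on A yields {(t, 6, 1, q), (t, 6, 39, z), (t, 6, 40, p), (t, 6, 40, v), (u, 1, 12, q), (u, 1, 20, x), (u, 25, 12, q), (u, 25, 20, x), (u, 28, 12, q), (u, 28, 20, x), (u, 36, 12, q), (u, 36, 20, x)}.
Joining (R ⋈ U) and Q on B yields {(u, 1, 12, q, 11), (u, 1, 12, q, 35), (u, 1, 20, x, 12), (u, 25, 12, q, 11), (u, 25, 12, q, 35), (u, 25, 20, x, 12), (u, 28, 12, q, 11), (u, 28, 12, q, 35), (u, 28, 20, x, 12), (u, 36, 12, q, 11), (u, 36, 12, q, 35), (u, 36, 20, x, 12)}.
Projecting to G, F (9 duplicate(s) eliminated): {(q, 11), (q, 35), (x, 12)}
Set difference of the two operands is {(q, 11), (x, 12)}.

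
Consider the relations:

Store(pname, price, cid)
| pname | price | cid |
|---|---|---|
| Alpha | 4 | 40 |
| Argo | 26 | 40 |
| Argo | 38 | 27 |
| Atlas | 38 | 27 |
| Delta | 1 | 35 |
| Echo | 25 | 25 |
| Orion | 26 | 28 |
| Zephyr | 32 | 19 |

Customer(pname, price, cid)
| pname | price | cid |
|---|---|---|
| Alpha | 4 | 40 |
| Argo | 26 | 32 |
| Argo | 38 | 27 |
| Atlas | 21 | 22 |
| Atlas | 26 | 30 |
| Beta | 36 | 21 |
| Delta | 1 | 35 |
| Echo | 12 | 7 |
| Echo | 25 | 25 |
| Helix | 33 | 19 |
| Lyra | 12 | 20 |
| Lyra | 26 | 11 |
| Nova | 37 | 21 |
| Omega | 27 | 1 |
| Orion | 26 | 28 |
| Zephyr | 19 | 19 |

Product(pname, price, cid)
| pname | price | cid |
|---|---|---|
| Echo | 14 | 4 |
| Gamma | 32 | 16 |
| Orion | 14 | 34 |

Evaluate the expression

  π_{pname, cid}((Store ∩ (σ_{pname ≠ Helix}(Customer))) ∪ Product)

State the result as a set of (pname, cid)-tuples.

Filtering on pname ≠ Helix leaves {(Alpha, 4, 40), (Argo, 26, 32), (Argo, 38, 27), (Atlas, 21, 22), (Atlas, 26, 30), (Beta, 36, 21), (Delta, 1, 35), (Echo, 12, 7), (Echo, 25, 25), (Lyra, 12, 20), (Lyra, 26, 11), (Nova, 37, 21), (Omega, 27, 1), (Orion, 26, 28), (Zephyr, 19, 19)}.
Set intersection of the two operands is {(Alpha, 4, 40), (Argo, 38, 27), (Delta, 1, 35), (Echo, 25, 25), (Orion, 26, 28)}.
Set union of the two operands is {(Alpha, 4, 40), (Argo, 38, 27), (Delta, 1, 35), (Echo, 14, 4), (Echo, 25, 25), (Gamma, 32, 16), (Orion, 14, 34), (Orion, 26, 28)}.
Keep only column(s) pname, cid: {(Alpha, 40), (Argo, 27), (Delta, 35), (Echo, 25), (Echo, 4), (Gamma, 16), (Orion, 28), (Orion, 34)}

{(Alpha, 40), (Argo, 27), (Delta, 35), (Echo, 25), (Echo, 4), (Gamma, 16), (Orion, 28), (Orion, 34)}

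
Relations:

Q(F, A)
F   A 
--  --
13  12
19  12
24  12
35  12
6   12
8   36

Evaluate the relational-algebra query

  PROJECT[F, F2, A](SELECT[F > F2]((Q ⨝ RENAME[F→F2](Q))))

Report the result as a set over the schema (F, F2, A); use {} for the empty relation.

ρ[F→F2]: schema becomes (F2, A); tuples unchanged.
Q ⋈ RENAME[F→F2](Q) (natural join on A): {(13, 12, 13), (13, 12, 19), (13, 12, 24), (13, 12, 35), (13, 12, 6), (19, 12, 13), (19, 12, 19), (19, 12, 24), (19, 12, 35), (19, 12, 6), (24, 12, 13), (24, 12, 19), (24, 12, 24), (24, 12, 35), (24, 12, 6), (35, 12, 13), (35, 12, 19), (35, 12, 24), (35, 12, 35), (35, 12, 6), (6, 12, 13), (6, 12, 19), (6, 12, 24), (6, 12, 35), (6, 12, 6), (8, 36, 8)}
Filtering on F > F2 leaves {(13, 12, 6), (19, 12, 13), (19, 12, 6), (24, 12, 13), (24, 12, 19), (24, 12, 6), (35, 12, 13), (35, 12, 19), (35, 12, 24), (35, 12, 6)}.
Keep only column(s) F, F2, A: {(13, 6, 12), (19, 13, 12), (19, 6, 12), (24, 13, 12), (24, 19, 12), (24, 6, 12), (35, 13, 12), (35, 19, 12), (35, 24, 12), (35, 6, 12)}

{(13, 6, 12), (19, 13, 12), (19, 6, 12), (24, 13, 12), (24, 19, 12), (24, 6, 12), (35, 13, 12), (35, 19, 12), (35, 24, 12), (35, 6, 12)}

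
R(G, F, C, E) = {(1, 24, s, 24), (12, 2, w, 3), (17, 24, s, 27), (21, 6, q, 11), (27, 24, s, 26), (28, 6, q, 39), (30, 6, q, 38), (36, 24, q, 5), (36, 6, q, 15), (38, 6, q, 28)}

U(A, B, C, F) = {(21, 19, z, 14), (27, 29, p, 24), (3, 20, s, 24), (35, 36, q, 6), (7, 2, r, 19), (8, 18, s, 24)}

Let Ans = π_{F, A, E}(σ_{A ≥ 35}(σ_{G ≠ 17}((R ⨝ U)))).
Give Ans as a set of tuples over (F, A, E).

{(6, 35, 11), (6, 35, 15), (6, 35, 28), (6, 35, 38), (6, 35, 39)}

Joining R and U on F, C yields {(1, 24, s, 24, 3, 20), (1, 24, s, 24, 8, 18), (17, 24, s, 27, 3, 20), (17, 24, s, 27, 8, 18), (21, 6, q, 11, 35, 36), (27, 24, s, 26, 3, 20), (27, 24, s, 26, 8, 18), (28, 6, q, 39, 35, 36), (30, 6, q, 38, 35, 36), (36, 6, q, 15, 35, 36), (38, 6, q, 28, 35, 36)}.
Filtering on G ≠ 17 leaves {(1, 24, s, 24, 3, 20), (1, 24, s, 24, 8, 18), (21, 6, q, 11, 35, 36), (27, 24, s, 26, 3, 20), (27, 24, s, 26, 8, 18), (28, 6, q, 39, 35, 36), (30, 6, q, 38, 35, 36), (36, 6, q, 15, 35, 36), (38, 6, q, 28, 35, 36)}.
Filtering on A ≥ 35 leaves {(21, 6, q, 11, 35, 36), (28, 6, q, 39, 35, 36), (30, 6, q, 38, 35, 36), (36, 6, q, 15, 35, 36), (38, 6, q, 28, 35, 36)}.
π_{F, A, E} gives {(6, 35, 11), (6, 35, 15), (6, 35, 28), (6, 35, 38), (6, 35, 39)}.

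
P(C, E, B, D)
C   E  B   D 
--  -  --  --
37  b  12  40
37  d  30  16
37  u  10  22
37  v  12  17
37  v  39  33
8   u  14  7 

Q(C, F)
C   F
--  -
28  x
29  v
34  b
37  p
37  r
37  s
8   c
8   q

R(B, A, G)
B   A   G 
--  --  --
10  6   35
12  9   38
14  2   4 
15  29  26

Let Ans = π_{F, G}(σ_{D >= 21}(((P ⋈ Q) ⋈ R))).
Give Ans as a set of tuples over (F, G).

{(p, 35), (p, 38), (r, 35), (r, 38), (s, 35), (s, 38)}

Joining P and Q on C yields {(37, b, 12, 40, p), (37, b, 12, 40, r), (37, b, 12, 40, s), (37, d, 30, 16, p), (37, d, 30, 16, r), (37, d, 30, 16, s), (37, u, 10, 22, p), (37, u, 10, 22, r), (37, u, 10, 22, s), (37, v, 12, 17, p), (37, v, 12, 17, r), (37, v, 12, 17, s), (37, v, 39, 33, p), (37, v, 39, 33, r), (37, v, 39, 33, s), (8, u, 14, 7, c), (8, u, 14, 7, q)}.
Joining (P ⋈ Q) and R on B yields {(37, b, 12, 40, p, 9, 38), (37, b, 12, 40, r, 9, 38), (37, b, 12, 40, s, 9, 38), (37, u, 10, 22, p, 6, 35), (37, u, 10, 22, r, 6, 35), (37, u, 10, 22, s, 6, 35), (37, v, 12, 17, p, 9, 38), (37, v, 12, 17, r, 9, 38), (37, v, 12, 17, s, 9, 38), (8, u, 14, 7, c, 2, 4), (8, u, 14, 7, q, 2, 4)}.
σ[D >= 21]: keep tuples satisfying D >= 21 → {(37, b, 12, 40, p, 9, 38), (37, b, 12, 40, r, 9, 38), (37, b, 12, 40, s, 9, 38), (37, u, 10, 22, p, 6, 35), (37, u, 10, 22, r, 6, 35), (37, u, 10, 22, s, 6, 35)}
Projecting to F, G: {(p, 35), (p, 38), (r, 35), (r, 38), (s, 35), (s, 38)}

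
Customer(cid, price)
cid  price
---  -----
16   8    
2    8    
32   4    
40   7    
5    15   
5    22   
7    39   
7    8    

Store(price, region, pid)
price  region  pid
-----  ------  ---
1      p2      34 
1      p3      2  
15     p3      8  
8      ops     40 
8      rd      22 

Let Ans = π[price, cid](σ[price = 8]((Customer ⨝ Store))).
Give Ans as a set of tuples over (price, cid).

{(8, 16), (8, 2), (8, 7)}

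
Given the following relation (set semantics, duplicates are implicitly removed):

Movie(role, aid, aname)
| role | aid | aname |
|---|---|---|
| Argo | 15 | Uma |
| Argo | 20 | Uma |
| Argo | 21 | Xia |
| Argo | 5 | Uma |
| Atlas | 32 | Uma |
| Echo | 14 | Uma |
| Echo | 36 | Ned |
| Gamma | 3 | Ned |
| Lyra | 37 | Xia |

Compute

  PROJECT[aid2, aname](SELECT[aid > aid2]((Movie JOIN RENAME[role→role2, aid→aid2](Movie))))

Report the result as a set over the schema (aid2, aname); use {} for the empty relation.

{(14, Uma), (15, Uma), (20, Uma), (21, Xia), (3, Ned), (5, Uma)}

ρ[role→role2, aid→aid2]: schema becomes (role2, aid2, aname); tuples unchanged.
Natural join on aname: {(Argo, 15, Uma, Argo, 15), (Argo, 15, Uma, Argo, 20), (Argo, 15, Uma, Argo, 5), (Argo, 15, Uma, Atlas, 32), (Argo, 15, Uma, Echo, 14), (Argo, 20, Uma, Argo, 15), (Argo, 20, Uma, Argo, 20), (Argo, 20, Uma, Argo, 5), (Argo, 20, Uma, Atlas, 32), (Argo, 20, Uma, Echo, 14), (Argo, 21, Xia, Argo, 21), (Argo, 21, Xia, Lyra, 37), (Argo, 5, Uma, Argo, 15), (Argo, 5, Uma, Argo, 20), (Argo, 5, Uma, Argo, 5), (Argo, 5, Uma, Atlas, 32), (Argo, 5, Uma, Echo, 14), (Atlas, 32, Uma, Argo, 15), (Atlas, 32, Uma, Argo, 20), (Atlas, 32, Uma, Argo, 5), (Atlas, 32, Uma, Atlas, 32), (Atlas, 32, Uma, Echo, 14), (Echo, 14, Uma, Argo, 15), (Echo, 14, Uma, Argo, 20), (Echo, 14, Uma, Argo, 5), (Echo, 14, Uma, Atlas, 32), (Echo, 14, Uma, Echo, 14), (Echo, 36, Ned, Echo, 36), (Echo, 36, Ned, Gamma, 3), (Gamma, 3, Ned, Echo, 36), (Gamma, 3, Ned, Gamma, 3), (Lyra, 37, Xia, Argo, 21), (Lyra, 37, Xia, Lyra, 37)}
Filtering on aid > aid2 leaves {(Argo, 15, Uma, Argo, 5), (Argo, 15, Uma, Echo, 14), (Argo, 20, Uma, Argo, 15), (Argo, 20, Uma, Argo, 5), (Argo, 20, Uma, Echo, 14), (Atlas, 32, Uma, Argo, 15), (Atlas, 32, Uma, Argo, 20), (Atlas, 32, Uma, Argo, 5), (Atlas, 32, Uma, Echo, 14), (Echo, 14, Uma, Argo, 5), (Echo, 36, Ned, Gamma, 3), (Lyra, 37, Xia, Argo, 21)}.
π_{aid2, aname} gives {(14, Uma), (15, Uma), (20, Uma), (21, Xia), (3, Ned), (5, Uma)} (6 duplicate(s) eliminated).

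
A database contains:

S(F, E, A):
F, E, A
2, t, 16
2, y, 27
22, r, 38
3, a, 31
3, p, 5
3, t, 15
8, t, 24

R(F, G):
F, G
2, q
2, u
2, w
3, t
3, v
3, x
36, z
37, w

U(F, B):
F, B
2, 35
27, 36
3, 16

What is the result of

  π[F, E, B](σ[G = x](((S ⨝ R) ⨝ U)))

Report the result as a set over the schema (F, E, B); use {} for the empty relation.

S ⋈ R (natural join on F): {(2, t, 16, q), (2, t, 16, u), (2, t, 16, w), (2, y, 27, q), (2, y, 27, u), (2, y, 27, w), (3, a, 31, t), (3, a, 31, v), (3, a, 31, x), (3, p, 5, t), (3, p, 5, v), (3, p, 5, x), (3, t, 15, t), (3, t, 15, v), (3, t, 15, x)}
(S ⨝ R) ⋈ U (natural join on F): {(2, t, 16, q, 35), (2, t, 16, u, 35), (2, t, 16, w, 35), (2, y, 27, q, 35), (2, y, 27, u, 35), (2, y, 27, w, 35), (3, a, 31, t, 16), (3, a, 31, v, 16), (3, a, 31, x, 16), (3, p, 5, t, 16), (3, p, 5, v, 16), (3, p, 5, x, 16), (3, t, 15, t, 16), (3, t, 15, v, 16), (3, t, 15, x, 16)}
Filtering on G = x leaves {(3, a, 31, x, 16), (3, p, 5, x, 16), (3, t, 15, x, 16)}.
Keep only column(s) F, E, B: {(3, a, 16), (3, p, 16), (3, t, 16)}

{(3, a, 16), (3, p, 16), (3, t, 16)}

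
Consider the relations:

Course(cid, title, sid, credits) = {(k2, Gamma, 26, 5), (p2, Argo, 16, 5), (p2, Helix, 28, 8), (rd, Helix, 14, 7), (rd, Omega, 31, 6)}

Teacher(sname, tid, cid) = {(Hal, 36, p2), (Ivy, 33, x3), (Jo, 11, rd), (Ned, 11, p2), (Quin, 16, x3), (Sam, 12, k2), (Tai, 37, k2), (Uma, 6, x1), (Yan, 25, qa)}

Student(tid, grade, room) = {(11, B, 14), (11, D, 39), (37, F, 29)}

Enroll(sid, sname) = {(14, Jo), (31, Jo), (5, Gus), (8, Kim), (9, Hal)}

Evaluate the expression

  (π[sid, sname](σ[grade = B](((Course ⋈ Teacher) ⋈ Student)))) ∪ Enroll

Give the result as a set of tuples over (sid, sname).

{(14, Jo), (16, Ned), (28, Ned), (31, Jo), (5, Gus), (8, Kim), (9, Hal)}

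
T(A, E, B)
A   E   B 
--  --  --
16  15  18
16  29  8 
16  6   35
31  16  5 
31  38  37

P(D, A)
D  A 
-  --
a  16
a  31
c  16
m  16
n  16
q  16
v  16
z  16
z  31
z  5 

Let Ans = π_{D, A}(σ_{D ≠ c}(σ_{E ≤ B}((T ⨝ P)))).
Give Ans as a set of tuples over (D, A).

Natural join on A: {(16, 15, 18, a), (16, 15, 18, c), (16, 15, 18, m), (16, 15, 18, n), (16, 15, 18, q), (16, 15, 18, v), (16, 15, 18, z), (16, 29, 8, a), (16, 29, 8, c), (16, 29, 8, m), (16, 29, 8, n), (16, 29, 8, q), (16, 29, 8, v), (16, 29, 8, z), (16, 6, 35, a), (16, 6, 35, c), (16, 6, 35, m), (16, 6, 35, n), (16, 6, 35, q), (16, 6, 35, v), (16, 6, 35, z), (31, 16, 5, a), (31, 16, 5, z), (31, 38, 37, a), (31, 38, 37, z)}
σ[E ≤ B]: keep tuples satisfying E ≤ B → {(16, 15, 18, a), (16, 15, 18, c), (16, 15, 18, m), (16, 15, 18, n), (16, 15, 18, q), (16, 15, 18, v), (16, 15, 18, z), (16, 6, 35, a), (16, 6, 35, c), (16, 6, 35, m), (16, 6, 35, n), (16, 6, 35, q), (16, 6, 35, v), (16, 6, 35, z)}
σ[D ≠ c]: keep tuples satisfying D ≠ c → {(16, 15, 18, a), (16, 15, 18, m), (16, 15, 18, n), (16, 15, 18, q), (16, 15, 18, v), (16, 15, 18, z), (16, 6, 35, a), (16, 6, 35, m), (16, 6, 35, n), (16, 6, 35, q), (16, 6, 35, v), (16, 6, 35, z)}
π[D, A]: project onto (D, A) (6 duplicate(s) eliminated) → {(a, 16), (m, 16), (n, 16), (q, 16), (v, 16), (z, 16)}

{(a, 16), (m, 16), (n, 16), (q, 16), (v, 16), (z, 16)}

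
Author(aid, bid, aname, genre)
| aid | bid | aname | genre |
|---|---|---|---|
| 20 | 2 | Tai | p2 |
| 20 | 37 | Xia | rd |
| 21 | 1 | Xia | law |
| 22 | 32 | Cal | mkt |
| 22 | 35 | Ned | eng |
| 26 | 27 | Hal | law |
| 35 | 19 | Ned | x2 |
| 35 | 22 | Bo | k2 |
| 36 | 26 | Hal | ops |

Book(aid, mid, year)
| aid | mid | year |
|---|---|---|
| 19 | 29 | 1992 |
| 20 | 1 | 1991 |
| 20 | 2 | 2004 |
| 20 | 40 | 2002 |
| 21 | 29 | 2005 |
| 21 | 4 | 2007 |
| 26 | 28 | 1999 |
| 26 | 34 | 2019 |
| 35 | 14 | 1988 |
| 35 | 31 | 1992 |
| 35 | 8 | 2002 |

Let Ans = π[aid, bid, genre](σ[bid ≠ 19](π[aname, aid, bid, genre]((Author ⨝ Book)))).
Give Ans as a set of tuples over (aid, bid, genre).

{(20, 2, p2), (20, 37, rd), (21, 1, law), (26, 27, law), (35, 22, k2)}

Joining Author and Book on aid yields {(20, 2, Tai, p2, 1, 1991), (20, 2, Tai, p2, 2, 2004), (20, 2, Tai, p2, 40, 2002), (20, 37, Xia, rd, 1, 1991), (20, 37, Xia, rd, 2, 2004), (20, 37, Xia, rd, 40, 2002), (21, 1, Xia, law, 29, 2005), (21, 1, Xia, law, 4, 2007), (26, 27, Hal, law, 28, 1999), (26, 27, Hal, law, 34, 2019), (35, 19, Ned, x2, 14, 1988), (35, 19, Ned, x2, 31, 1992), (35, 19, Ned, x2, 8, 2002), (35, 22, Bo, k2, 14, 1988), (35, 22, Bo, k2, 31, 1992), (35, 22, Bo, k2, 8, 2002)}.
Keep only column(s) aname, aid, bid, genre (10 duplicate(s) eliminated): {(Bo, 35, 22, k2), (Hal, 26, 27, law), (Ned, 35, 19, x2), (Tai, 20, 2, p2), (Xia, 20, 37, rd), (Xia, 21, 1, law)}
σ[bid ≠ 19]: keep tuples satisfying bid ≠ 19 → {(Bo, 35, 22, k2), (Hal, 26, 27, law), (Tai, 20, 2, p2), (Xia, 20, 37, rd), (Xia, 21, 1, law)}
Keep only column(s) aid, bid, genre: {(20, 2, p2), (20, 37, rd), (21, 1, law), (26, 27, law), (35, 22, k2)}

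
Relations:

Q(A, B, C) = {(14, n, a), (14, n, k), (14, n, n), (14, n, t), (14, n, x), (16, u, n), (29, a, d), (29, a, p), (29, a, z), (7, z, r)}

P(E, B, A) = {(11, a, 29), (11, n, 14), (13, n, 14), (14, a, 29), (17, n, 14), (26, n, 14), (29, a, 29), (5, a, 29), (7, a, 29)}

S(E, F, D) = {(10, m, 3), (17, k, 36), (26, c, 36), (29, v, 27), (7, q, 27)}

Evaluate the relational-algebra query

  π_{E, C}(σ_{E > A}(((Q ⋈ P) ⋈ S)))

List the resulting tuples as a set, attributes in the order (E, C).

{(17, a), (17, k), (17, n), (17, t), (17, x), (26, a), (26, k), (26, n), (26, t), (26, x)}

Joining Q and P on A, B yields {(14, n, a, 11), (14, n, a, 13), (14, n, a, 17), (14, n, a, 26), (14, n, k, 11), (14, n, k, 13), (14, n, k, 17), (14, n, k, 26), (14, n, n, 11), (14, n, n, 13), (14, n, n, 17), (14, n, n, 26), (14, n, t, 11), (14, n, t, 13), (14, n, t, 17), (14, n, t, 26), (14, n, x, 11), (14, n, x, 13), (14, n, x, 17), (14, n, x, 26), (29, a, d, 11), (29, a, d, 14), (29, a, d, 29), (29, a, d, 5), (29, a, d, 7), (29, a, p, 11), (29, a, p, 14), (29, a, p, 29), (29, a, p, 5), (29, a, p, 7), (29, a, z, 11), (29, a, z, 14), (29, a, z, 29), (29, a, z, 5), (29, a, z, 7)}.
Joining (Q ⋈ P) and S on E yields {(14, n, a, 17, k, 36), (14, n, a, 26, c, 36), (14, n, k, 17, k, 36), (14, n, k, 26, c, 36), (14, n, n, 17, k, 36), (14, n, n, 26, c, 36), (14, n, t, 17, k, 36), (14, n, t, 26, c, 36), (14, n, x, 17, k, 36), (14, n, x, 26, c, 36), (29, a, d, 29, v, 27), (29, a, d, 7, q, 27), (29, a, p, 29, v, 27), (29, a, p, 7, q, 27), (29, a, z, 29, v, 27), (29, a, z, 7, q, 27)}.
Selection E > A: {(14, n, a, 17, k, 36), (14, n, a, 26, c, 36), (14, n, k, 17, k, 36), (14, n, k, 26, c, 36), (14, n, n, 17, k, 36), (14, n, n, 26, c, 36), (14, n, t, 17, k, 36), (14, n, t, 26, c, 36), (14, n, x, 17, k, 36), (14, n, x, 26, c, 36)}
π[E, C]: project onto (E, C) → {(17, a), (17, k), (17, n), (17, t), (17, x), (26, a), (26, k), (26, n), (26, t), (26, x)}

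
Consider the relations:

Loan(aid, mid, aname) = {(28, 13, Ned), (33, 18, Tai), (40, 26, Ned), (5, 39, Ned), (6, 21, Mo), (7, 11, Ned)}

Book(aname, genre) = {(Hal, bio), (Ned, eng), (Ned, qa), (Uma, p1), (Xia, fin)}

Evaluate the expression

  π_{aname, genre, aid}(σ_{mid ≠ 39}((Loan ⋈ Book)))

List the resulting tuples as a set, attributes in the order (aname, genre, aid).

Joining Loan and Book on aname yields {(28, 13, Ned, eng), (28, 13, Ned, qa), (40, 26, Ned, eng), (40, 26, Ned, qa), (5, 39, Ned, eng), (5, 39, Ned, qa), (7, 11, Ned, eng), (7, 11, Ned, qa)}.
σ[mid ≠ 39]: keep tuples satisfying mid ≠ 39 → {(28, 13, Ned, eng), (28, 13, Ned, qa), (40, 26, Ned, eng), (40, 26, Ned, qa), (7, 11, Ned, eng), (7, 11, Ned, qa)}
π[aname, genre, aid]: project onto (aname, genre, aid) → {(Ned, eng, 28), (Ned, eng, 40), (Ned, eng, 7), (Ned, qa, 28), (Ned, qa, 40), (Ned, qa, 7)}

{(Ned, eng, 28), (Ned, eng, 40), (Ned, eng, 7), (Ned, qa, 28), (Ned, qa, 40), (Ned, qa, 7)}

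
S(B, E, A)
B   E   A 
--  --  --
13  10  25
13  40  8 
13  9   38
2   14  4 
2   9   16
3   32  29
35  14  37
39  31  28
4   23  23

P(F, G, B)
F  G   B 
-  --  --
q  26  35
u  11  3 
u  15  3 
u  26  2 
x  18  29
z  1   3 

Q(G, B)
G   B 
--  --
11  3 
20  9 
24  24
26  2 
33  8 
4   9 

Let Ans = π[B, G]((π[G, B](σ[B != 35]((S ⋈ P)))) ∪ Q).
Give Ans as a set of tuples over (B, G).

{(2, 26), (24, 24), (3, 1), (3, 11), (3, 15), (8, 33), (9, 20), (9, 4)}

Natural join on B: {(2, 14, 4, u, 26), (2, 9, 16, u, 26), (3, 32, 29, u, 11), (3, 32, 29, u, 15), (3, 32, 29, z, 1), (35, 14, 37, q, 26)}
Filtering on B != 35 leaves {(2, 14, 4, u, 26), (2, 9, 16, u, 26), (3, 32, 29, u, 11), (3, 32, 29, u, 15), (3, 32, 29, z, 1)}.
Projecting to G, B (1 duplicate(s) eliminated): {(1, 3), (11, 3), (15, 3), (26, 2)}
Taking the union: {(1, 3), (11, 3), (15, 3), (20, 9), (24, 24), (26, 2), (33, 8), (4, 9)}
Projecting to B, G: {(2, 26), (24, 24), (3, 1), (3, 11), (3, 15), (8, 33), (9, 20), (9, 4)}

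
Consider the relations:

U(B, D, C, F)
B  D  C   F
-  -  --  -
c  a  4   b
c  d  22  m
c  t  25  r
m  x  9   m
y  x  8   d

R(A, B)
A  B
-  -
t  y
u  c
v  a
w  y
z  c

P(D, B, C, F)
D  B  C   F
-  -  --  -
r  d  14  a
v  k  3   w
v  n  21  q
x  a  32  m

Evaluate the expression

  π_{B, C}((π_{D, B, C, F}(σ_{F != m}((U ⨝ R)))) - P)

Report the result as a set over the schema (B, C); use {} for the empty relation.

{(c, 25), (c, 4), (y, 8)}

U ⋈ R (natural join on B): {(c, a, 4, b, u), (c, a, 4, b, z), (c, d, 22, m, u), (c, d, 22, m, z), (c, t, 25, r, u), (c, t, 25, r, z), (y, x, 8, d, t), (y, x, 8, d, w)}
Filtering on F != m leaves {(c, a, 4, b, u), (c, a, 4, b, z), (c, t, 25, r, u), (c, t, 25, r, z), (y, x, 8, d, t), (y, x, 8, d, w)}.
Projecting to D, B, C, F (3 duplicate(s) eliminated): {(a, c, 4, b), (t, c, 25, r), (x, y, 8, d)}
Difference: {(a, c, 4, b), (t, c, 25, r), (x, y, 8, d)} with {(r, d, 14, a), (v, k, 3, w), (v, n, 21, q), (x, a, 32, m)} → {(a, c, 4, b), (t, c, 25, r), (x, y, 8, d)}
Projecting to B, C: {(c, 25), (c, 4), (y, 8)}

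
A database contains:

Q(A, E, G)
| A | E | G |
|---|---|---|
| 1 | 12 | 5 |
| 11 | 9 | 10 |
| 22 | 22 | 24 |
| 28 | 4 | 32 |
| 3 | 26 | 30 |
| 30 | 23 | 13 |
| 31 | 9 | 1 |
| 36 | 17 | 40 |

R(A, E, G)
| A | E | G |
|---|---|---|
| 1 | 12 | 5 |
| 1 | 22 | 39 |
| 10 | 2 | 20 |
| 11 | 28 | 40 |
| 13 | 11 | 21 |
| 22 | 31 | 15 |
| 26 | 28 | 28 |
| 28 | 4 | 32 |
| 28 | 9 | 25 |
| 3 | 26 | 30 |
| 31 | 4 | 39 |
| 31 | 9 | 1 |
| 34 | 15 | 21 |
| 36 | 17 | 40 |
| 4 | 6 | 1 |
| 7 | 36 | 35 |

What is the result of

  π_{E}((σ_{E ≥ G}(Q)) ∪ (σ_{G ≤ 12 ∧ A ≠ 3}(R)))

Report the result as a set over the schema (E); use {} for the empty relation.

Selection E ≥ G: {(1, 12, 5), (30, 23, 13), (31, 9, 1)}
Selection G ≤ 12 ∧ A ≠ 3: {(1, 12, 5), (31, 9, 1), (4, 6, 1)}
Union: {(1, 12, 5), (30, 23, 13), (31, 9, 1)} with {(1, 12, 5), (31, 9, 1), (4, 6, 1)} → {(1, 12, 5), (30, 23, 13), (31, 9, 1), (4, 6, 1)}
π_{E} gives {12, 23, 6, 9}.

{12, 23, 6, 9}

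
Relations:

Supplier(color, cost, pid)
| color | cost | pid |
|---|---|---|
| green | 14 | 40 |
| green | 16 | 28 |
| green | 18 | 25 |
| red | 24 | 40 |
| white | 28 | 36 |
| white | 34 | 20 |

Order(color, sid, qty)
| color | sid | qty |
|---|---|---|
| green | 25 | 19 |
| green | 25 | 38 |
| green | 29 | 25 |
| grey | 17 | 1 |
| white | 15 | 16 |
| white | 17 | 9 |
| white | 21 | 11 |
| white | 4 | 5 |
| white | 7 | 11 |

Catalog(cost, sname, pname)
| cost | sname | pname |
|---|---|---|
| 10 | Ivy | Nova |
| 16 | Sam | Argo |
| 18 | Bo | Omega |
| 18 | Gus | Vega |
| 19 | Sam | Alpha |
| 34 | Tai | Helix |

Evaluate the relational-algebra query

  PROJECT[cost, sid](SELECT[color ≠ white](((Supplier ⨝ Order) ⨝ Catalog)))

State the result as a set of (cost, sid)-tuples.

{(16, 25), (16, 29), (18, 25), (18, 29)}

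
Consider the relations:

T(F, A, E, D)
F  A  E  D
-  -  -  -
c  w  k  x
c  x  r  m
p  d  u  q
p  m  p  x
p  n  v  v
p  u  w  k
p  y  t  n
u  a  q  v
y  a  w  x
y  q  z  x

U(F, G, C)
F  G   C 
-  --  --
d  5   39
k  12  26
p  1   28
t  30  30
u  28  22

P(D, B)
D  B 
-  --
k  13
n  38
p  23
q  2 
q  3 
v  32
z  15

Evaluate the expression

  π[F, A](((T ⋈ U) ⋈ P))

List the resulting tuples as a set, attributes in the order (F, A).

Natural join on F: {(p, d, u, q, 1, 28), (p, m, p, x, 1, 28), (p, n, v, v, 1, 28), (p, u, w, k, 1, 28), (p, y, t, n, 1, 28), (u, a, q, v, 28, 22)}
Natural join on D: {(p, d, u, q, 1, 28, 2), (p, d, u, q, 1, 28, 3), (p, n, v, v, 1, 28, 32), (p, u, w, k, 1, 28, 13), (p, y, t, n, 1, 28, 38), (u, a, q, v, 28, 22, 32)}
π[F, A]: project onto (F, A) (1 duplicate(s) eliminated) → {(p, d), (p, n), (p, u), (p, y), (u, a)}

{(p, d), (p, n), (p, u), (p, y), (u, a)}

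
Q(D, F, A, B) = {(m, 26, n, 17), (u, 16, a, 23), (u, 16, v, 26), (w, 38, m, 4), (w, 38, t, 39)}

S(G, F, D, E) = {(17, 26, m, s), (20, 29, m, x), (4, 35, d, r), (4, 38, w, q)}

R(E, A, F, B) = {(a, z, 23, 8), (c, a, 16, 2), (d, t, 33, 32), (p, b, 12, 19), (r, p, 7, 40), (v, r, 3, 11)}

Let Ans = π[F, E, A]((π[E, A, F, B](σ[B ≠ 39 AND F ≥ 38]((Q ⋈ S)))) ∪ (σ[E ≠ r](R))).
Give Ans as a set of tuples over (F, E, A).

Natural join on D, F: {(m, 26, n, 17, 17, s), (w, 38, m, 4, 4, q), (w, 38, t, 39, 4, q)}
Selection B ≠ 39 AND F ≥ 38: {(w, 38, m, 4, 4, q)}
π_{E, A, F, B} gives {(q, m, 38, 4)}.
Selection E ≠ r: {(a, z, 23, 8), (c, a, 16, 2), (d, t, 33, 32), (p, b, 12, 19), (v, r, 3, 11)}
Set union of the two operands is {(a, z, 23, 8), (c, a, 16, 2), (d, t, 33, 32), (p, b, 12, 19), (q, m, 38, 4), (v, r, 3, 11)}.
π_{F, E, A} gives {(12, p, b), (16, c, a), (23, a, z), (3, v, r), (33, d, t), (38, q, m)}.

{(12, p, b), (16, c, a), (23, a, z), (3, v, r), (33, d, t), (38, q, m)}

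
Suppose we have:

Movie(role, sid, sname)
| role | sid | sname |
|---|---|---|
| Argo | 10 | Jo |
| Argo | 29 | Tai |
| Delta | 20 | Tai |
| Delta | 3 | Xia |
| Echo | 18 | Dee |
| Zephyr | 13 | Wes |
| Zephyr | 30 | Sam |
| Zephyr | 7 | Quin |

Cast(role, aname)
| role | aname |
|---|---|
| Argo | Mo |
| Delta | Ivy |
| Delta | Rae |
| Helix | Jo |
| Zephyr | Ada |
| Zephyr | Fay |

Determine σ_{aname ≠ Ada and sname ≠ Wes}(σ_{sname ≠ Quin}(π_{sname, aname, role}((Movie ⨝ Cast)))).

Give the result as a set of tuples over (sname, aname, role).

Joining Movie and Cast on role yields {(Argo, 10, Jo, Mo), (Argo, 29, Tai, Mo), (Delta, 20, Tai, Ivy), (Delta, 20, Tai, Rae), (Delta, 3, Xia, Ivy), (Delta, 3, Xia, Rae), (Zephyr, 13, Wes, Ada), (Zephyr, 13, Wes, Fay), (Zephyr, 30, Sam, Ada), (Zephyr, 30, Sam, Fay), (Zephyr, 7, Quin, Ada), (Zephyr, 7, Quin, Fay)}.
π_{sname, aname, role} gives {(Jo, Mo, Argo), (Quin, Ada, Zephyr), (Quin, Fay, Zephyr), (Sam, Ada, Zephyr), (Sam, Fay, Zephyr), (Tai, Ivy, Delta), (Tai, Mo, Argo), (Tai, Rae, Delta), (Wes, Ada, Zephyr), (Wes, Fay, Zephyr), (Xia, Ivy, Delta), (Xia, Rae, Delta)}.
Filtering on sname ≠ Quin leaves {(Jo, Mo, Argo), (Sam, Ada, Zephyr), (Sam, Fay, Zephyr), (Tai, Ivy, Delta), (Tai, Mo, Argo), (Tai, Rae, Delta), (Wes, Ada, Zephyr), (Wes, Fay, Zephyr), (Xia, Ivy, Delta), (Xia, Rae, Delta)}.
Filtering on aname ≠ Ada and sname ≠ Wes leaves {(Jo, Mo, Argo), (Sam, Fay, Zephyr), (Tai, Ivy, Delta), (Tai, Mo, Argo), (Tai, Rae, Delta), (Xia, Ivy, Delta), (Xia, Rae, Delta)}.

{(Jo, Mo, Argo), (Sam, Fay, Zephyr), (Tai, Ivy, Delta), (Tai, Mo, Argo), (Tai, Rae, Delta), (Xia, Ivy, Delta), (Xia, Rae, Delta)}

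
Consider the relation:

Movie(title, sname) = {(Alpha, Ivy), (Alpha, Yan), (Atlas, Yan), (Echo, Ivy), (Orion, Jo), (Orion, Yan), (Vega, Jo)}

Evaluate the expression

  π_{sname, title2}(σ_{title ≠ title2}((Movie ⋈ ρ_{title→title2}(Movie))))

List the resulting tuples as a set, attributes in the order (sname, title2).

{(Ivy, Alpha), (Ivy, Echo), (Jo, Orion), (Jo, Vega), (Yan, Alpha), (Yan, Atlas), (Yan, Orion)}

ρ[title→title2]: schema becomes (title2, sname); tuples unchanged.
Natural join on sname: {(Alpha, Ivy, Alpha), (Alpha, Ivy, Echo), (Alpha, Yan, Alpha), (Alpha, Yan, Atlas), (Alpha, Yan, Orion), (Atlas, Yan, Alpha), (Atlas, Yan, Atlas), (Atlas, Yan, Orion), (Echo, Ivy, Alpha), (Echo, Ivy, Echo), (Orion, Jo, Orion), (Orion, Jo, Vega), (Orion, Yan, Alpha), (Orion, Yan, Atlas), (Orion, Yan, Orion), (Vega, Jo, Orion), (Vega, Jo, Vega)}
Selection title ≠ title2: {(Alpha, Ivy, Echo), (Alpha, Yan, Atlas), (Alpha, Yan, Orion), (Atlas, Yan, Alpha), (Atlas, Yan, Orion), (Echo, Ivy, Alpha), (Orion, Jo, Vega), (Orion, Yan, Alpha), (Orion, Yan, Atlas), (Vega, Jo, Orion)}
Keep only column(s) sname, title2 (3 duplicate(s) eliminated): {(Ivy, Alpha), (Ivy, Echo), (Jo, Orion), (Jo, Vega), (Yan, Alpha), (Yan, Atlas), (Yan, Orion)}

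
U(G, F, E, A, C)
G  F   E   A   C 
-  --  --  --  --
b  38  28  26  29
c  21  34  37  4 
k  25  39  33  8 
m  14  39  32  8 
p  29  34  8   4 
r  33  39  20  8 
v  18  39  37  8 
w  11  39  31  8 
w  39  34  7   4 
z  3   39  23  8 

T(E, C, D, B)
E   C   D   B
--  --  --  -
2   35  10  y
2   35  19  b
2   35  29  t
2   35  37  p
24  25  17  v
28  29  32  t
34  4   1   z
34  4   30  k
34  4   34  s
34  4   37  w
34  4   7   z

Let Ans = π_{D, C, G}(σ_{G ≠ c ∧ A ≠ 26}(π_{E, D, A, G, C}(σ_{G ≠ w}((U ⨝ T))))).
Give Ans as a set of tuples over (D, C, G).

Joining U and T on E, C yields {(b, 38, 28, 26, 29, 32, t), (c, 21, 34, 37, 4, 1, z), (c, 21, 34, 37, 4, 30, k), (c, 21, 34, 37, 4, 34, s), (c, 21, 34, 37, 4, 37, w), (c, 21, 34, 37, 4, 7, z), (p, 29, 34, 8, 4, 1, z), (p, 29, 34, 8, 4, 30, k), (p, 29, 34, 8, 4, 34, s), (p, 29, 34, 8, 4, 37, w), (p, 29, 34, 8, 4, 7, z), (w, 39, 34, 7, 4, 1, z), (w, 39, 34, 7, 4, 30, k), (w, 39, 34, 7, 4, 34, s), (w, 39, 34, 7, 4, 37, w), (w, 39, 34, 7, 4, 7, z)}.
Selection G ≠ w: {(b, 38, 28, 26, 29, 32, t), (c, 21, 34, 37, 4, 1, z), (c, 21, 34, 37, 4, 30, k), (c, 21, 34, 37, 4, 34, s), (c, 21, 34, 37, 4, 37, w), (c, 21, 34, 37, 4, 7, z), (p, 29, 34, 8, 4, 1, z), (p, 29, 34, 8, 4, 30, k), (p, 29, 34, 8, 4, 34, s), (p, 29, 34, 8, 4, 37, w), (p, 29, 34, 8, 4, 7, z)}
π_{E, D, A, G, C} gives {(28, 32, 26, b, 29), (34, 1, 37, c, 4), (34, 1, 8, p, 4), (34, 30, 37, c, 4), (34, 30, 8, p, 4), (34, 34, 37, c, 4), (34, 34, 8, p, 4), (34, 37, 37, c, 4), (34, 37, 8, p, 4), (34, 7, 37, c, 4), (34, 7, 8, p, 4)}.
Selection G ≠ c ∧ A ≠ 26: {(34, 1, 8, p, 4), (34, 30, 8, p, 4), (34, 34, 8, p, 4), (34, 37, 8, p, 4), (34, 7, 8, p, 4)}
π_{D, C, G} gives {(1, 4, p), (30, 4, p), (34, 4, p), (37, 4, p), (7, 4, p)}.

{(1, 4, p), (30, 4, p), (34, 4, p), (37, 4, p), (7, 4, p)}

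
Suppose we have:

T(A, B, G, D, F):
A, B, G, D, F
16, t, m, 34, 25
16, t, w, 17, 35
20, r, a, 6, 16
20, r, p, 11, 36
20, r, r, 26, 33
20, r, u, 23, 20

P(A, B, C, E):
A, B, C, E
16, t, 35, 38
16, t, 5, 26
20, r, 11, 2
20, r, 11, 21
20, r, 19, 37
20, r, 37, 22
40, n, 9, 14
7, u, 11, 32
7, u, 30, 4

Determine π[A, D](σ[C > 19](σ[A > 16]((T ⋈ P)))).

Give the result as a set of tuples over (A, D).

{(20, 11), (20, 23), (20, 26), (20, 6)}

Natural join on A, B: {(16, t, m, 34, 25, 35, 38), (16, t, m, 34, 25, 5, 26), (16, t, w, 17, 35, 35, 38), (16, t, w, 17, 35, 5, 26), (20, r, a, 6, 16, 11, 2), (20, r, a, 6, 16, 11, 21), (20, r, a, 6, 16, 19, 37), (20, r, a, 6, 16, 37, 22), (20, r, p, 11, 36, 11, 2), (20, r, p, 11, 36, 11, 21), (20, r, p, 11, 36, 19, 37), (20, r, p, 11, 36, 37, 22), (20, r, r, 26, 33, 11, 2), (20, r, r, 26, 33, 11, 21), (20, r, r, 26, 33, 19, 37), (20, r, r, 26, 33, 37, 22), (20, r, u, 23, 20, 11, 2), (20, r, u, 23, 20, 11, 21), (20, r, u, 23, 20, 19, 37), (20, r, u, 23, 20, 37, 22)}
σ[A > 16]: keep tuples satisfying A > 16 → {(20, r, a, 6, 16, 11, 2), (20, r, a, 6, 16, 11, 21), (20, r, a, 6, 16, 19, 37), (20, r, a, 6, 16, 37, 22), (20, r, p, 11, 36, 11, 2), (20, r, p, 11, 36, 11, 21), (20, r, p, 11, 36, 19, 37), (20, r, p, 11, 36, 37, 22), (20, r, r, 26, 33, 11, 2), (20, r, r, 26, 33, 11, 21), (20, r, r, 26, 33, 19, 37), (20, r, r, 26, 33, 37, 22), (20, r, u, 23, 20, 11, 2), (20, r, u, 23, 20, 11, 21), (20, r, u, 23, 20, 19, 37), (20, r, u, 23, 20, 37, 22)}
σ[C > 19]: keep tuples satisfying C > 19 → {(20, r, a, 6, 16, 37, 22), (20, r, p, 11, 36, 37, 22), (20, r, r, 26, 33, 37, 22), (20, r, u, 23, 20, 37, 22)}
π[A, D]: project onto (A, D) → {(20, 11), (20, 23), (20, 26), (20, 6)}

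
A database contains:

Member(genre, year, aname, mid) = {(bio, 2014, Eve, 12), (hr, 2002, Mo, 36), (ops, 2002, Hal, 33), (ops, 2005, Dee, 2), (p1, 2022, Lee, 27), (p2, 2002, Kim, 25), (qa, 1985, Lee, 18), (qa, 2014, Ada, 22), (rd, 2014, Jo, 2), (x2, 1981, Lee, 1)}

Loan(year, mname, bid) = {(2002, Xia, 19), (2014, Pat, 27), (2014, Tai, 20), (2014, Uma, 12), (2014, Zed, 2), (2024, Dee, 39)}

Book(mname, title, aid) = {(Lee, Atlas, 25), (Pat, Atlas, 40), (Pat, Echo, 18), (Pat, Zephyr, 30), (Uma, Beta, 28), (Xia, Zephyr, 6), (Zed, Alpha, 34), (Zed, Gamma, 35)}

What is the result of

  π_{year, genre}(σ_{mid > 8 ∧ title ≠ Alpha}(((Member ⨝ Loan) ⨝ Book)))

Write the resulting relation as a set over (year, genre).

Natural join on year: {(bio, 2014, Eve, 12, Pat, 27), (bio, 2014, Eve, 12, Tai, 20), (bio, 2014, Eve, 12, Uma, 12), (bio, 2014, Eve, 12, Zed, 2), (hr, 2002, Mo, 36, Xia, 19), (ops, 2002, Hal, 33, Xia, 19), (p2, 2002, Kim, 25, Xia, 19), (qa, 2014, Ada, 22, Pat, 27), (qa, 2014, Ada, 22, Tai, 20), (qa, 2014, Ada, 22, Uma, 12), (qa, 2014, Ada, 22, Zed, 2), (rd, 2014, Jo, 2, Pat, 27), (rd, 2014, Jo, 2, Tai, 20), (rd, 2014, Jo, 2, Uma, 12), (rd, 2014, Jo, 2, Zed, 2)}
Natural join on mname: {(bio, 2014, Eve, 12, Pat, 27, Atlas, 40), (bio, 2014, Eve, 12, Pat, 27, Echo, 18), (bio, 2014, Eve, 12, Pat, 27, Zephyr, 30), (bio, 2014, Eve, 12, Uma, 12, Beta, 28), (bio, 2014, Eve, 12, Zed, 2, Alpha, 34), (bio, 2014, Eve, 12, Zed, 2, Gamma, 35), (hr, 2002, Mo, 36, Xia, 19, Zephyr, 6), (ops, 2002, Hal, 33, Xia, 19, Zephyr, 6), (p2, 2002, Kim, 25, Xia, 19, Zephyr, 6), (qa, 2014, Ada, 22, Pat, 27, Atlas, 40), (qa, 2014, Ada, 22, Pat, 27, Echo, 18), (qa, 2014, Ada, 22, Pat, 27, Zephyr, 30), (qa, 2014, Ada, 22, Uma, 12, Beta, 28), (qa, 2014, Ada, 22, Zed, 2, Alpha, 34), (qa, 2014, Ada, 22, Zed, 2, Gamma, 35), (rd, 2014, Jo, 2, Pat, 27, Atlas, 40), (rd, 2014, Jo, 2, Pat, 27, Echo, 18), (rd, 2014, Jo, 2, Pat, 27, Zephyr, 30), (rd, 2014, Jo, 2, Uma, 12, Beta, 28), (rd, 2014, Jo, 2, Zed, 2, Alpha, 34), (rd, 2014, Jo, 2, Zed, 2, Gamma, 35)}
Selection mid > 8 ∧ title ≠ Alpha: {(bio, 2014, Eve, 12, Pat, 27, Atlas, 40), (bio, 2014, Eve, 12, Pat, 27, Echo, 18), (bio, 2014, Eve, 12, Pat, 27, Zephyr, 30), (bio, 2014, Eve, 12, Uma, 12, Beta, 28), (bio, 2014, Eve, 12, Zed, 2, Gamma, 35), (hr, 2002, Mo, 36, Xia, 19, Zephyr, 6), (ops, 2002, Hal, 33, Xia, 19, Zephyr, 6), (p2, 2002, Kim, 25, Xia, 19, Zephyr, 6), (qa, 2014, Ada, 22, Pat, 27, Atlas, 40), (qa, 2014, Ada, 22, Pat, 27, Echo, 18), (qa, 2014, Ada, 22, Pat, 27, Zephyr, 30), (qa, 2014, Ada, 22, Uma, 12, Beta, 28), (qa, 2014, Ada, 22, Zed, 2, Gamma, 35)}
π[year, genre]: project onto (year, genre) (8 duplicate(s) eliminated) → {(2002, hr), (2002, ops), (2002, p2), (2014, bio), (2014, qa)}

{(2002, hr), (2002, ops), (2002, p2), (2014, bio), (2014, qa)}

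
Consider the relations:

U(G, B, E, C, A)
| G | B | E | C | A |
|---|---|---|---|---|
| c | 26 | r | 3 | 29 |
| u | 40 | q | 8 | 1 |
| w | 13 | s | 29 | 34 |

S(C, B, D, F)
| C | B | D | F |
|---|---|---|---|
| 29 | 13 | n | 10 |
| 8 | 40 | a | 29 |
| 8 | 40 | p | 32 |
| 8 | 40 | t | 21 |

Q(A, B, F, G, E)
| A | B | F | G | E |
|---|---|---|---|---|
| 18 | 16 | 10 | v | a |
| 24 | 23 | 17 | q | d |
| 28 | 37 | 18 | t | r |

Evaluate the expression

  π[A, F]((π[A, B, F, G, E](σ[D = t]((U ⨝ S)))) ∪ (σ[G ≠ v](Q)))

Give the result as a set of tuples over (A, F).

{(1, 21), (24, 17), (28, 18)}

U ⋈ S (natural join on B, C): {(u, 40, q, 8, 1, a, 29), (u, 40, q, 8, 1, p, 32), (u, 40, q, 8, 1, t, 21), (w, 13, s, 29, 34, n, 10)}
σ[D = t]: keep tuples satisfying D = t → {(u, 40, q, 8, 1, t, 21)}
Projecting to A, B, F, G, E: {(1, 40, 21, u, q)}
σ[G ≠ v]: keep tuples satisfying G ≠ v → {(24, 23, 17, q, d), (28, 37, 18, t, r)}
Taking the union: {(1, 40, 21, u, q), (24, 23, 17, q, d), (28, 37, 18, t, r)}
Projecting to A, F: {(1, 21), (24, 17), (28, 18)}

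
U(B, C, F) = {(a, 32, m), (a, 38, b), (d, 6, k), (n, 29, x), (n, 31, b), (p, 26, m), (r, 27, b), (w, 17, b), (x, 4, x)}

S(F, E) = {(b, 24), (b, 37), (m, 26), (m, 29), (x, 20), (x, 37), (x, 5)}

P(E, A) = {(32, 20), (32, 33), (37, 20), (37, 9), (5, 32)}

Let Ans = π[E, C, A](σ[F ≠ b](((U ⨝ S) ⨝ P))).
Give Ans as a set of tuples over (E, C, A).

Joining U and S on F yields {(a, 32, m, 26), (a, 32, m, 29), (a, 38, b, 24), (a, 38, b, 37), (n, 29, x, 20), (n, 29, x, 37), (n, 29, x, 5), (n, 31, b, 24), (n, 31, b, 37), (p, 26, m, 26), (p, 26, m, 29), (r, 27, b, 24), (r, 27, b, 37), (w, 17, b, 24), (w, 17, b, 37), (x, 4, x, 20), (x, 4, x, 37), (x, 4, x, 5)}.
Joining (U ⨝ S) and P on E yields {(a, 38, b, 37, 20), (a, 38, b, 37, 9), (n, 29, x, 37, 20), (n, 29, x, 37, 9), (n, 29, x, 5, 32), (n, 31, b, 37, 20), (n, 31, b, 37, 9), (r, 27, b, 37, 20), (r, 27, b, 37, 9), (w, 17, b, 37, 20), (w, 17, b, 37, 9), (x, 4, x, 37, 20), (x, 4, x, 37, 9), (x, 4, x, 5, 32)}.
Selection F ≠ b: {(n, 29, x, 37, 20), (n, 29, x, 37, 9), (n, 29, x, 5, 32), (x, 4, x, 37, 20), (x, 4, x, 37, 9), (x, 4, x, 5, 32)}
π_{E, C, A} gives {(37, 29, 20), (37, 29, 9), (37, 4, 20), (37, 4, 9), (5, 29, 32), (5, 4, 32)}.

{(37, 29, 20), (37, 29, 9), (37, 4, 20), (37, 4, 9), (5, 29, 32), (5, 4, 32)}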